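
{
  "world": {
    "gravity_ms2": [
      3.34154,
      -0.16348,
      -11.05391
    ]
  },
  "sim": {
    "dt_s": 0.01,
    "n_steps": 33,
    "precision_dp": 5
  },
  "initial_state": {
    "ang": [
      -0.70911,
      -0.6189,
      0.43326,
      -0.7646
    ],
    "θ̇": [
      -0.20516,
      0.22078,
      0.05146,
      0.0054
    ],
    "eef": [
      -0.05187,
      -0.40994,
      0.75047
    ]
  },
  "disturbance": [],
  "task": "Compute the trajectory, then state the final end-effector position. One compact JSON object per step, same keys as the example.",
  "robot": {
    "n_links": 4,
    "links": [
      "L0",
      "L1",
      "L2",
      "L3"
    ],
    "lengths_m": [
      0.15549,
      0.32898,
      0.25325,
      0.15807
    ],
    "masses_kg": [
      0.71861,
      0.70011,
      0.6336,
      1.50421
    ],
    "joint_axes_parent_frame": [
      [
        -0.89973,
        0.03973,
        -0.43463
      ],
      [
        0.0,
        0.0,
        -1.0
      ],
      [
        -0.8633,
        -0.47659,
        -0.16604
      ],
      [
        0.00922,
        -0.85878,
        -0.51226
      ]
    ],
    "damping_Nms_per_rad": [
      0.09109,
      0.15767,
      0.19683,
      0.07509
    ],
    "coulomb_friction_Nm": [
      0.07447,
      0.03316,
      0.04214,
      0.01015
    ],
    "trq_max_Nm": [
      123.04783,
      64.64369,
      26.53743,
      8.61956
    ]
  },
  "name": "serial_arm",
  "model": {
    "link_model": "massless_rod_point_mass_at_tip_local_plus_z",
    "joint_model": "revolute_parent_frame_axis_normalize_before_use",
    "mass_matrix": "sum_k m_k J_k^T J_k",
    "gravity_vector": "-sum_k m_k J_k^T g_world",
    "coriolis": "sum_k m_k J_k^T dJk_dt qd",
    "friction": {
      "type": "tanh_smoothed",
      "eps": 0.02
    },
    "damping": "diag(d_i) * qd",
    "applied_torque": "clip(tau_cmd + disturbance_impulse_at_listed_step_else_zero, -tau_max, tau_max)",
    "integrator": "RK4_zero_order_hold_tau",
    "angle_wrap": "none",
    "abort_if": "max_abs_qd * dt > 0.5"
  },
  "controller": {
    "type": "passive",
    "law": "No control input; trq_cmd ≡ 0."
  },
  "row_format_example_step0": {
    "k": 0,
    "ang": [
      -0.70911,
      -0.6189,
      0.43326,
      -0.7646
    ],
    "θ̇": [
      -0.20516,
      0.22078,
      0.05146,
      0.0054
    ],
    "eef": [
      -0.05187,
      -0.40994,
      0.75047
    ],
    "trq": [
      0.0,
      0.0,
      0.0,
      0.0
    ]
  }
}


{"k":1,"ang":[-0.71225,-0.61554,0.43485,-0.76869],"\u03b8\u0307":[-0.42128,0.44373,0.26359,-0.816],"eef":[-0.05133,-0.41112,0.74944],"trq":[0.0,0.0,0.0,0.0]}
{"k":2,"ang":[-0.7175,-0.61018,0.43847,-0.78079],"\u03b8\u0307":[-0.62697,0.62177,0.45647,-1.59544],"eef":[-0.05048,-0.41235,0.74764],"trq":[0.0,0.0,0.0,0.0]}
{"k":3,"ang":[-0.72476,-0.6032,0.44393,-0.80042],"\u03b8\u0307":[-0.82393,0.77101,0.63412,-2.32276],"eef":[-0.04932,-0.41364,0.74508],"trq":[0.0,0.0,0.0,0.0]}
{"k":4,"ang":[-0.73395,-0.59482,0.45111,-0.82704],"\u03b8\u0307":[-1.01338,0.9026,0.7992,-2.99134],"eef":[-0.04787,-0.41502,0.74174],"trq":[0.0,0.0,0.0,0.0]}
{"k":5,"ang":[-0.74501,-0.58518,0.45988,-0.86005],"\u03b8\u0307":[-1.19628,1.02294,0.95348,-3.59861],"eef":[-0.04611,-0.41651,0.73761],"trq":[0.0,0.0,0.0,0.0]}
{"k":6,"ang":[-0.75786,-0.57438,0.47015,-0.89881],"\u03b8\u0307":[-1.37346,1.13554,1.09834,-4.1447],"eef":[-0.04406,-0.41814,0.73266],"trq":[0.0,0.0,0.0,0.0]}
{"k":7,"ang":[-0.77246,-0.56249,0.48182,-0.94274],"\u03b8\u0307":[-1.5457,1.24221,1.23509,-4.63138],"eef":[-0.04172,-0.4199,0.72686],"trq":[0.0,0.0,0.0,0.0]}
{"k":8,"ang":[-0.78876,-0.54956,0.49483,-0.99125],"\u03b8\u0307":[-1.71383,1.34385,1.36497,-5.06137],"eef":[-0.03909,-0.42183,0.72019],"trq":[0.0,0.0,0.0,0.0]}
{"k":9,"ang":[-0.80673,-0.53563,0.5091,-1.04379],"\u03b8\u0307":[-1.87871,1.44084,1.48926,-5.43778],"eef":[-0.03617,-0.42392,0.71261],"trq":[0.0,0.0,0.0,0.0]}
{"k":10,"ang":[-0.82633,-0.52075,0.5246,-1.09984],"\u03b8\u0307":[-2.04125,1.53319,1.6092,-5.76384],"eef":[-0.03297,-0.42621,0.70411],"trq":[0.0,0.0,0.0,0.0]}
{"k":11,"ang":[-0.84755,-0.50498,0.54127,-1.15891],"\u03b8\u0307":[-2.20239,1.62063,1.72595,-6.04259],"eef":[-0.02949,-0.42869,0.69465],"trq":[0.0,0.0,0.0,0.0]}
{"k":12,"ang":[-0.87037,-0.48836,0.55911,-1.22054],"\u03b8\u0307":[-2.36308,1.70263,1.84051,-6.27673],"eef":[-0.02573,-0.43138,0.68421],"trq":[0.0,0.0,0.0,0.0]}
{"k":13,"ang":[-0.89481,-0.47095,0.57808,-1.2843],"\u03b8\u0307":[-2.52429,1.77836,1.95369,-6.46858],"eef":[-0.0217,-0.43429,0.67278],"trq":[0.0,0.0,0.0,0.0]}
{"k":14,"ang":[-0.92086,-0.45282,0.59818,-1.34978],"\u03b8\u0307":[-2.68693,1.84666,2.06601,-6.61997],"eef":[-0.01739,-0.43744,0.66033],"trq":[0.0,0.0,0.0,0.0]}
{"k":15,"ang":[-0.94856,-0.43405,0.6194,-1.41657],"\u03b8\u0307":[-2.85189,1.90603,2.17757,-6.73227],"eef":[-0.01281,-0.44082,0.64687],"trq":[0.0,0.0,0.0,0.0]}
{"k":16,"ang":[-0.97791,-0.41473,0.64173,-1.4843],"\u03b8\u0307":[-3.01995,1.95458,2.28801,-6.80644],"eef":[-0.00797,-0.44446,0.63238],"trq":[0.0,0.0,0.0,0.0]}
{"k":17,"ang":[-1.00897,-0.395,0.66515,-1.55258],"\u03b8\u0307":[-3.19177,1.99009,2.39635,-6.84311],"eef":[-0.00287,-0.44834,0.61686],"trq":[0.0,0.0,0.0,0.0]}
{"k":18,"ang":[-1.04176,-0.37498,0.68964,-1.62104],"\u03b8\u0307":[-3.36784,2.01007,2.50088,-6.84266],"eef":[0.00248,-0.45249,0.60031],"trq":[0.0,0.0,0.0,0.0]}
{"k":19,"ang":[-1.07634,-0.35486,0.71515,-1.68931],"\u03b8\u0307":[-3.54845,2.01181,2.59908,-6.80542],"eef":[0.00809,-0.45689,0.58273],"trq":[0.0,0.0,0.0,0.0]}
{"k":20,"ang":[-1.11275,-0.33482,0.74159,-1.75702],"\u03b8\u0307":[-3.73363,1.99259,2.68753,-6.73179],"eef":[0.01396,-0.46156,0.56412],"trq":[0.0,0.0,0.0,0.0]}
{"k":21,"ang":[-1.15103,-0.31508,0.76885,-1.82382],"\u03b8\u0307":[-3.92316,1.94979,2.76191,-6.62233],"eef":[0.02007,-0.46647,0.54451],"trq":[0.0,0.0,0.0,0.0]}
{"k":22,"ang":[-1.19122,-0.29591,0.79676,-1.88935],"\u03b8\u0307":[-4.11649,1.8811,2.817,-6.47793],"eef":[0.02644,-0.47164,0.52389],"trq":[0.0,0.0,0.0,0.0]}
{"k":23,"ang":[-1.23337,-0.27755,0.82511,-1.95327],"\u03b8\u0307":[-4.31278,1.78466,2.84687,-6.29979],"eef":[0.03305,-0.47704,0.50227],"trq":[0.0,0.0,0.0,0.0]}
{"k":24,"ang":[-1.27748,-0.26031,0.8536,-2.01524],"\u03b8\u0307":[-4.51085,1.6592,2.845,-6.08932],"eef":[0.03992,-0.48267,0.47969],"trq":[0.0,0.0,0.0,0.0]}
{"k":25,"ang":[-1.32358,-0.24447,0.88188,-2.07495],"\u03b8\u0307":[-4.7092,1.50397,2.80463,-5.84804],"eef":[0.04705,-0.48851,0.45613],"trq":[0.0,0.0,0.0,0.0]}
{"k":26,"ang":[-1.37166,-0.23033,0.90954,-2.1321],"\u03b8\u0307":[-4.90595,1.31873,2.71895,-5.57723],"eef":[0.05445,-0.49455,0.43163],"trq":[0.0,0.0,0.0,0.0]}
{"k":27,"ang":[-1.42169,-0.21819,0.93609,-2.1864],"\u03b8\u0307":[-5.0988,1.10344,2.58154,-5.27762],"eef":[0.06211,-0.50076,0.40619],"trq":[0.0,0.0,0.0,0.0]}
{"k":28,"ang":[-1.47362,-0.20836,0.96098,-2.23756],"\u03b8\u0307":[-5.28497,0.85806,2.38658,-4.94896],"eef":[0.07005,-0.50713,0.37982],"trq":[0.0,0.0,0.0,0.0]}
{"k":29,"ang":[-1.52736,-0.20113,0.98361,-2.28528],"\u03b8\u0307":[-5.46108,0.5821,2.12923,-4.58963],"eef":[0.07828,-0.51365,0.35252],"trq":[0.0,0.0,0.0,0.0]}
{"k":30,"ang":[-1.58279,-0.19683,1.00334,-2.32924],"\u03b8\u0307":[-5.62304,0.27423,1.80592,-4.19621],"eef":[0.0868,-0.52029,0.3243],"trq":[0.0,0.0,0.0,0.0]}
{"k":31,"ang":[-1.63975,-0.19576,1.0195,-2.36907],"\u03b8\u0307":[-5.76613,-0.06711,1.41483,-3.76337],"eef":[0.09564,-0.52703,0.29515],"trq":[0.0,0.0,0.0,0.0]}
{"k":32,"ang":[-1.69803,-0.19828,1.03141,-2.40435],"\u03b8\u0307":[-5.88531,-0.44202,0.95642,-3.28447],"eef":[0.10483,-0.53386,0.26507],"trq":[0.0,0.0,0.0,0.0]}
{"k":33,"ang":[-1.75736,-0.20476,1.03841,-2.43457],"\u03b8\u0307":[-5.9734,-0.86235,0.43221,-2.74701],"eef":[0.11437,-0.54077,0.23401]}
{"summary": "final eef position (m): 0.11437 -0.54077 0.23401"}


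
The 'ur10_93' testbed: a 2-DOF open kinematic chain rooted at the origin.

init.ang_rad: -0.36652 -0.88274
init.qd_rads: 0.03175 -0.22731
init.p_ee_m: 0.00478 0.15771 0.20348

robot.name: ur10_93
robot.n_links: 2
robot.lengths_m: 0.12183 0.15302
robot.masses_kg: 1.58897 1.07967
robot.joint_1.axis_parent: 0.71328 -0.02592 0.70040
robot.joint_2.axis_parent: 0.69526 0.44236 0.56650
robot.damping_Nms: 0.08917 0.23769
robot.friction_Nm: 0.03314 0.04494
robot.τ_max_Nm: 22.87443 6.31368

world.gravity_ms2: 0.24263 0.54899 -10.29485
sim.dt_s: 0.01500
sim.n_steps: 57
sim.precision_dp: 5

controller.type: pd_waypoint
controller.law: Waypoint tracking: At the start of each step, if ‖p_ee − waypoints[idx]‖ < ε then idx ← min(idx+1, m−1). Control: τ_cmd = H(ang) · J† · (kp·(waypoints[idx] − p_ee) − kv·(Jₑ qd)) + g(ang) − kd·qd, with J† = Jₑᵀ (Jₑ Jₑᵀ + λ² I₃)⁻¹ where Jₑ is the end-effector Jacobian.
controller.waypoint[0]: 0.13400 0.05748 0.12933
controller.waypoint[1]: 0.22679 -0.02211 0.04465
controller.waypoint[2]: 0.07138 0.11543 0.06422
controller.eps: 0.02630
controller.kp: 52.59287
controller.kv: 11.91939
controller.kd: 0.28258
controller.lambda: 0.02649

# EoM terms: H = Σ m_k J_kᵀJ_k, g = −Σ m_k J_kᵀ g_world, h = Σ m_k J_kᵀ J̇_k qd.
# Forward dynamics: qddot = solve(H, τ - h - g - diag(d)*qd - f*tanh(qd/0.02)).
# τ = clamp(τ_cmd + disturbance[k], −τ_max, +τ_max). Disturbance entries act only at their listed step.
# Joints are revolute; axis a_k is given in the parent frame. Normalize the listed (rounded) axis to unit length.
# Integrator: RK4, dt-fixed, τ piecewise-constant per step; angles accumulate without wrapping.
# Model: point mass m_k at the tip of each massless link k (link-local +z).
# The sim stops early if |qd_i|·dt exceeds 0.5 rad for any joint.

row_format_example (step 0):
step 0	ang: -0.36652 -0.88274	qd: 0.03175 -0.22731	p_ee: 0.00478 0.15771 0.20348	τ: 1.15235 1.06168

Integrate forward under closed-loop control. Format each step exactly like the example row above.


step 1	ang: -0.36862 -0.88281	qd: -0.26324 0.11334	p_ee: 0.00503 0.15801 0.20324	τ: 1.34387 0.99161
step 2	ang: -0.37280 -0.88233	qd: -0.31957 0.00795	p_ee: 0.00550 0.15857 0.20282	τ: 1.44490 1.06299
step 3	ang: -0.37808 -0.88242	qd: -0.40021 0.01647	p_ee: 0.00612 0.15932 0.20221	τ: 1.53724 1.08830
step 4	ang: -0.38433 -0.88259	qd: -0.45346 0.00971	p_ee: 0.00685 0.16020 0.20148	τ: 1.60970 1.11322
step 5	ang: -0.39125 -0.88286	qd: -0.48962 -0.00125	p_ee: 0.00768 0.16118 0.20065	τ: 1.66828 1.13539
step 6	ang: -0.39869 -0.88317	qd: -0.51595 -0.00839	p_ee: 0.00856 0.16222 0.19976	τ: 1.71710 1.15307
step 7	ang: -0.40662 -0.88320	qd: -0.52996 -0.02367	p_ee: 0.00951 0.16330 0.19884	τ: 1.75701 1.17115
step 8	ang: -0.41478 -0.88331	qd: -0.53893 -0.03621	p_ee: 0.01049 0.16440 0.19787	τ: 1.79162 1.18650
step 9	ang: -0.42308 -0.88349	qd: -0.54789 -0.03760	p_ee: 0.01150 0.16552 0.19687	τ: 1.82302 1.19660
step 10	ang: -0.43150 -0.88369	qd: -0.55339 -0.03809	p_ee: 0.01252 0.16664 0.19585	τ: 1.85086 1.20524
step 11	ang: -0.43997 -0.88389	qd: -0.55608 -0.03831	p_ee: 0.01357 0.16775 0.19482	τ: 1.87588 1.21289
step 12	ang: -0.44847 -0.88410	qd: -0.55667 -0.03834	p_ee: 0.01462 0.16886 0.19377	τ: 1.89868 1.21976
step 13	ang: -0.45696 -0.88430	qd: -0.55566 -0.03825	p_ee: 0.01567 0.16995 0.19272	τ: 1.91974 1.22604
step 14	ang: -0.46543 -0.88451	qd: -0.55346 -0.03805	p_ee: 0.01673 0.17103 0.19166	τ: 1.93940 1.23183
step 15	ang: -0.47387 -0.88471	qd: -0.55038 -0.03777	p_ee: 0.01779 0.17209 0.19061	τ: 1.95793 1.23723
step 16	ang: -0.48225 -0.88490	qd: -0.54664 -0.03740	p_ee: 0.01885 0.17313 0.18955	τ: 1.97554 1.24231
step 17	ang: -0.49057 -0.88509	qd: -0.54242 -0.03694	p_ee: 0.01991 0.17415 0.18850	τ: 1.99238 1.24710
step 18	ang: -0.49883 -0.88526	qd: -0.53786 -0.03640	p_ee: 0.02097 0.17515 0.18744	τ: 2.00857 1.25165
step 19	ang: -0.50701 -0.88543	qd: -0.53305 -0.03578	p_ee: 0.02202 0.17613 0.18640	τ: 2.02419 1.25599
step 20	ang: -0.51513 -0.88559	qd: -0.52807 -0.03507	p_ee: 0.02307 0.17708 0.18535	τ: 2.03931 1.26014
step 21	ang: -0.52317 -0.88573	qd: -0.52297 -0.03429	p_ee: 0.02411 0.17802 0.18431	τ: 2.05399 1.26412
step 22	ang: -0.53113 -0.88586	qd: -0.51781 -0.03343	p_ee: 0.02515 0.17893 0.18328	τ: 2.06827 1.26793
step 23	ang: -0.53901 -0.88598	qd: -0.51260 -0.03249	p_ee: 0.02618 0.17983 0.18225	τ: 2.08217 1.27160
step 24	ang: -0.54682 -0.88608	qd: -0.50738 -0.03150	p_ee: 0.02720 0.18070 0.18123	τ: 2.09573 1.27514
step 25	ang: -0.55455 -0.88617	qd: -0.50215 -0.03044	p_ee: 0.02822 0.18155 0.18022	τ: 2.10895 1.27855
step 26	ang: -0.56220 -0.88624	qd: -0.49694 -0.02932	p_ee: 0.02924 0.18238 0.17921	τ: 2.12186 1.28183
step 27	ang: -0.56977 -0.88629	qd: -0.49175 -0.02816	p_ee: 0.03024 0.18319 0.17821	τ: 2.13448 1.28501
step 28	ang: -0.57727 -0.88633	qd: -0.48659 -0.02696	p_ee: 0.03124 0.18398 0.17722	τ: 2.14680 1.28808
step 29	ang: -0.58468 -0.88635	qd: -0.48147 -0.02572	p_ee: 0.03223 0.18475 0.17624	τ: 2.15885 1.29105
step 30	ang: -0.59202 -0.88636	qd: -0.47638 -0.02445	p_ee: 0.03322 0.18550 0.17526	τ: 2.17063 1.29393
step 31	ang: -0.59929 -0.88634	qd: -0.47134 -0.02315	p_ee: 0.03420 0.18624 0.17429	τ: 2.18214 1.29672
step 32	ang: -0.60647 -0.88631	qd: -0.46634 -0.02183	p_ee: 0.03517 0.18695 0.17333	τ: 2.19341 1.29942
step 33	ang: -0.61358 -0.88626	qd: -0.46139 -0.02049	p_ee: 0.03613 0.18765 0.17238	τ: 2.20442 1.30203
step 34	ang: -0.62062 -0.88620	qd: -0.45648 -0.01914	p_ee: 0.03709 0.18833 0.17144	τ: 2.21519 1.30457
step 35	ang: -0.62758 -0.88612	qd: -0.45162 -0.01777	p_ee: 0.03803 0.18899 0.17051	τ: 2.22573 1.30704
step 36	ang: -0.63447 -0.88602	qd: -0.44682 -0.01638	p_ee: 0.03897 0.18963 0.16958	τ: 2.23604 1.30942
step 37	ang: -0.64128 -0.88591	qd: -0.44207 -0.01497	p_ee: 0.03991 0.19026 0.16866	τ: 2.24612 1.31174
step 38	ang: -0.64802 -0.88578	qd: -0.43738 -0.01353	p_ee: 0.04083 0.19088 0.16775	τ: 2.25599 1.31397
step 39	ang: -0.65469 -0.88564	qd: -0.43275 -0.01205	p_ee: 0.04175 0.19147 0.16685	τ: 2.26564 1.31613
step 40	ang: -0.66128 -0.88548	qd: -0.42820 -0.01051	p_ee: 0.04266 0.19205 0.16596	τ: 2.27508 1.31821
step 41	ang: -0.66780 -0.88530	qd: -0.42374 -0.00886	p_ee: 0.04356 0.19262 0.16508	τ: 2.28433 1.32018
step 42	ang: -0.67426 -0.88511	qd: -0.41939 -0.00705	p_ee: 0.04445 0.19317 0.16421	τ: 2.29339 1.32204
step 43	ang: -0.68064 -0.88491	qd: -0.41522 -0.00493	p_ee: 0.04533 0.19371 0.16334	τ: 2.30227 1.32374
step 44	ang: -0.68695 -0.88469	qd: -0.41129 -0.00234	p_ee: 0.04621 0.19423 0.16249	τ: 2.31099 1.32521
step 45	ang: -0.69319 -0.88446	qd: -0.40731 0.00006	p_ee: 0.04708 0.19474 0.16164	τ: 2.31949 1.32668
step 46	ang: -0.69933 -0.88430	qd: -0.40100 -0.00329	p_ee: 0.04794 0.19524 0.16080	τ: 2.32728 1.33010
step 47	ang: -0.70544 -0.88405	qd: -0.39829 0.00166	p_ee: 0.04879 0.19572 0.15997	τ: 2.33576 1.33061
step 48	ang: -0.71141 -0.88394	qd: -0.39013 -0.00645	p_ee: 0.04963 0.19619 0.15914	τ: 2.34282 1.33559
step 49	ang: -0.71738 -0.88367	qd: -0.38929 0.00247	p_ee: 0.05047 0.19665 0.15832	τ: 2.35144 1.33465
step 50	ang: -0.72321 -0.88357	qd: -0.38134 -0.00538	p_ee: 0.05129 0.19709 0.15751	τ: 2.35818 1.33942
step 51	ang: -0.72906 -0.88328	qd: -0.38122 0.00510	p_ee: 0.05211 0.19753 0.15671	τ: 2.36659 1.33783
step 52	ang: -0.73469 -0.88331	qd: -0.38278 0.01947	p_ee: 0.05292 0.19795 0.15591	τ: 2.37531 1.33474
step 53	ang: -0.74027 -0.88331	qd: -0.38208 0.02931	p_ee: 0.05371 0.19836 0.15511	τ: 2.38301 1.33306
step 54	ang: -0.74580 -0.88325	qd: -0.37727 0.02974	p_ee: 0.05450 0.19876 0.15433	τ: 2.38940 1.33457
step 55	ang: -0.75125 -0.88319	qd: -0.37294 0.03091	p_ee: 0.05528 0.19915 0.15355	τ: 2.39580 1.33580
step 56	ang: -0.75665 -0.88311	qd: -0.36864 0.03191	p_ee: 0.05605 0.19952 0.15279	τ: 2.40209 1.33707
step 57	ang: -0.76198 -0.88302	qd: -0.36445 0.03289	p_ee: 0.05682 0.19989 0.15203


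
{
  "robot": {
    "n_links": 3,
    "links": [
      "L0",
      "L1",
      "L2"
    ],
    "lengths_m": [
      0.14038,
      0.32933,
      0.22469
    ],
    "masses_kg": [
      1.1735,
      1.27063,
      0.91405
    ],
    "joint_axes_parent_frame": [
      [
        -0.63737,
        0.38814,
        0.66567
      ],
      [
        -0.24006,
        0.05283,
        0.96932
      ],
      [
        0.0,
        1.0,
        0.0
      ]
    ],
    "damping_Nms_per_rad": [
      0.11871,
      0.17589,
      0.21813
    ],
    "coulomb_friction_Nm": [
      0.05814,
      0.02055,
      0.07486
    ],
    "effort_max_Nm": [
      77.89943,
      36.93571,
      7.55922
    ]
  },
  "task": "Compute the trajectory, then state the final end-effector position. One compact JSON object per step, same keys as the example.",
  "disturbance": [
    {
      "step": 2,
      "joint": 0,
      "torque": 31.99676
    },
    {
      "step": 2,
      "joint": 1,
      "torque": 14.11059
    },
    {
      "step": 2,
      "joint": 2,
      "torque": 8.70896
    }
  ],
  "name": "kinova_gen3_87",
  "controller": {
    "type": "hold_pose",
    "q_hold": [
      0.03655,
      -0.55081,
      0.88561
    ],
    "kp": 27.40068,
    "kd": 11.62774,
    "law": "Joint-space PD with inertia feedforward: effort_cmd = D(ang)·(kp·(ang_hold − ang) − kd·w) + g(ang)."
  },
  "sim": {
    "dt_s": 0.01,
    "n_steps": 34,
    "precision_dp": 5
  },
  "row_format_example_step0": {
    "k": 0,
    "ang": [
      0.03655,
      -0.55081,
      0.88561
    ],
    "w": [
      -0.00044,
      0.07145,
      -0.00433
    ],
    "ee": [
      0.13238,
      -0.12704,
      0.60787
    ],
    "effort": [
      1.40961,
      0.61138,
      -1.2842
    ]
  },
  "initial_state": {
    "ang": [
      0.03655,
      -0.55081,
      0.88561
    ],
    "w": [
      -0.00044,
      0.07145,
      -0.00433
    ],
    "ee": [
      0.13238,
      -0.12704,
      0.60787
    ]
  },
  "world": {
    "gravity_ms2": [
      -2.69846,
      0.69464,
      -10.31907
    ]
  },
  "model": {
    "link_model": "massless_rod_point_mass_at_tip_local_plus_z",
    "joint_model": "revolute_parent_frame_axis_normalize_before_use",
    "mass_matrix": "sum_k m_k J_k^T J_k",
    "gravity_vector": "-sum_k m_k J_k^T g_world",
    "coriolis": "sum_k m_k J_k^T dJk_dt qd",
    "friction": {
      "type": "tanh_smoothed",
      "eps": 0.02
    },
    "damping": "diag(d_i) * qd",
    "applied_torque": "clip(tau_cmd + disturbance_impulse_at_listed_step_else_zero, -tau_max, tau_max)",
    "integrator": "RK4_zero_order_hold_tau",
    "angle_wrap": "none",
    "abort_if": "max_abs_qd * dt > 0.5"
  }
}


{"k":1,"ang":[0.0366,-0.55028,0.88558],"w":[0.00907,0.03804,-0.00133],"ee":[0.13248,-0.12689,0.60789],"effort":[1.42303,0.61996,-1.28519]}
{"k":2,"ang":[0.03671,-0.54999,0.88558],"w":[0.01205,0.02147,-0.0003],"ee":[0.13256,-0.12677,0.6079],"effort":[33.43386,14.73775,7.42368]}
{"k":3,"ang":[0.03701,-0.54214,0.89401],"w":[0.06628,1.50024,1.67451],"ee":[0.13501,-0.12522,0.6066],"effort":[-2.34326,-1.02475,-2.29769]}
{"k":4,"ang":[0.03812,-0.52929,0.90938],"w":[0.14899,1.08627,1.40004],"ee":[0.13936,-0.12241,0.60417],"effort":[-2.0325,-0.86501,-2.18718]}
{"k":5,"ang":[0.03985,-0.51996,0.92216],"w":[0.19489,0.78967,1.15924],"ee":[0.14299,-0.11995,0.6021],"effort":[-1.74771,-0.72576,-2.08912]}
{"k":6,"ang":[0.04192,-0.51317,0.9327],"w":[0.21589,0.57542,0.95065],"ee":[0.146,-0.1178,0.60036],"effort":[-1.48645,-0.60287,-2.00258]}
{"k":7,"ang":[0.04411,-0.50822,0.9413],"w":[0.2203,0.4194,0.7713],"ee":[0.14851,-0.11592,0.59893],"effort":[-1.24665,-0.49338,-1.92643]}
{"k":8,"ang":[0.04629,-0.50462,0.94824],"w":[0.21386,0.30489,0.61779],"ee":[0.15058,-0.11429,0.59775],"effort":[-1.02647,-0.39515,-1.85951]}
{"k":9,"ang":[0.04837,-0.50201,0.95376],"w":[0.20058,0.22023,0.48676],"ee":[0.15228,-0.11288,0.59681],"effort":[-0.82424,-0.30655,-1.80069]}
{"k":10,"ang":[0.05029,-0.50013,0.95806],"w":[0.18321,0.15717,0.37516],"ee":[0.15368,-0.11167,0.59607],"effort":[-0.63846,-0.22631,-1.74896]}
{"k":11,"ang":[0.05202,-0.4988,0.96133],"w":[0.16368,0.10988,0.28026],"ee":[0.1548,-0.11063,0.59551],"effort":[-0.46776,-0.15342,-1.7034]}
{"k":12,"ang":[0.05356,-0.49789,0.96373],"w":[0.14327,0.07416,0.19968],"ee":[0.15569,-0.10976,0.59509],"effort":[-0.31087,-0.08705,-1.66321]}
{"k":13,"ang":[0.05489,-0.49728,0.96538],"w":[0.12282,0.04712,0.13136],"ee":[0.15639,-0.10904,0.59481],"effort":[-0.16664,-0.02652,-1.62767]}
{"k":14,"ang":[0.05602,-0.49691,0.9664],"w":[0.10261,0.02734,0.07355],"ee":[0.15691,-0.10844,0.59463],"effort":[-0.03401,0.02868,-1.59616]}
{"k":15,"ang":[0.05695,-0.49671,0.96689],"w":[0.08214,0.0153,0.02535],"ee":[0.15728,-0.10796,0.59455],"effort":[0.08799,0.07878,-1.56847]}
{"k":16,"ang":[0.05766,-0.49658,0.96698],"w":[0.06108,0.01056,-0.00504],"ee":[0.15752,-0.10759,0.59455],"effort":[0.20024,0.12423,-1.54928]}
{"k":17,"ang":[0.05817,-0.49648,0.96686],"w":[0.04081,0.00903,-0.01708],"ee":[0.15768,-0.10731,0.59457],"effort":[0.30349,0.16579,-1.53951]}
{"k":18,"ang":[0.05849,-0.4964,0.96665],"w":[0.02298,0.00705,-0.02322],"ee":[0.15776,-0.10713,0.59461],"effort":[0.39807,0.20388,-1.53289]}
{"k":19,"ang":[0.05865,-0.49635,0.9664],"w":[0.00877,0.002,-0.02715],"ee":[0.15778,-0.10703,0.59466],"effort":[0.48333,0.23856,-1.52761]}
{"k":20,"ang":[0.05868,-0.49637,0.96612],"w":[-0.00182,-0.00605,-0.03001],"ee":[0.15776,-0.10701,0.59471],"effort":[0.55863,0.26958,-1.52315]}
{"k":21,"ang":[0.05862,-0.49647,0.96581],"w":[-0.0101,-0.01449,-0.03217],"ee":[0.15769,-0.10705,0.59477],"effort":[0.625,0.29709,-1.51927]}
{"k":22,"ang":[0.05848,-0.49665,0.96548],"w":[-0.01686,-0.02234,-0.03379],"ee":[0.15758,-0.10715,0.59483],"effort":[0.68419,0.32166,-1.51583]}
{"k":23,"ang":[0.05829,-0.49691,0.96513],"w":[-0.02255,-0.02931,-0.035],"ee":[0.15744,-0.10729,0.59489],"effort":[0.73768,0.34386,-1.51275]}
{"k":24,"ang":[0.05804,-0.49723,0.96478],"w":[-0.02744,-0.03532,-0.03586],"ee":[0.15727,-0.10748,0.59495],"effort":[0.78643,0.36406,-1.50995]}
{"k":25,"ang":[0.05774,-0.49761,0.96442],"w":[-0.0317,-0.04037,-0.03646],"ee":[0.15709,-0.1077,0.59501],"effort":[0.83112,0.38252,-1.5074]}
{"k":26,"ang":[0.05741,-0.49804,0.96405],"w":[-0.03542,-0.04452,-0.03683],"ee":[0.15688,-0.10796,0.59507],"effort":[0.87222,0.39945,-1.50505]}
{"k":27,"ang":[0.05704,-0.4985,0.96368],"w":[-0.03867,-0.04786,-0.03703],"ee":[0.15665,-0.10824,0.59513],"effort":[0.91012,0.415,-1.50288]}
{"k":28,"ang":[0.05664,-0.49899,0.96331],"w":[-0.0415,-0.0505,-0.0371],"ee":[0.15642,-0.10854,0.59518],"effort":[0.94511,0.42931,-1.50086]}
{"k":29,"ang":[0.05621,-0.49951,0.96294],"w":[-0.04393,-0.05255,-0.03706],"ee":[0.15617,-0.10886,0.59524],"effort":[0.97747,0.44249,-1.49897]}
{"k":30,"ang":[0.05576,-0.50004,0.96257],"w":[-0.046,-0.05412,-0.03694],"ee":[0.15591,-0.10919,0.5953],"effort":[1.00742,0.45465,-1.4972]}
{"k":31,"ang":[0.05529,-0.50059,0.9622],"w":[-0.04772,-0.05528,-0.03675],"ee":[0.15564,-0.10954,0.59536],"effort":[1.03518,0.46587,-1.49553]}
{"k":32,"ang":[0.05481,-0.50114,0.96183],"w":[-0.04912,-0.05612,-0.03652],"ee":[0.15537,-0.1099,0.59541],"effort":[1.06092,0.47625,-1.49395]}
{"k":33,"ang":[0.05431,-0.50171,0.96147],"w":[-0.05023,-0.05669,-0.03625],"ee":[0.15509,-0.11026,0.59547],"effort":[1.08482,0.48586,-1.49245]}
{"k":34,"ang":[0.0538,-0.50228,0.96111],"w":[-0.05106,-0.05705,-0.03595],"ee":[0.15481,-0.11063,0.59552]}
{"summary": "final ee position (m): 0.15481 -0.11063 0.59552"}


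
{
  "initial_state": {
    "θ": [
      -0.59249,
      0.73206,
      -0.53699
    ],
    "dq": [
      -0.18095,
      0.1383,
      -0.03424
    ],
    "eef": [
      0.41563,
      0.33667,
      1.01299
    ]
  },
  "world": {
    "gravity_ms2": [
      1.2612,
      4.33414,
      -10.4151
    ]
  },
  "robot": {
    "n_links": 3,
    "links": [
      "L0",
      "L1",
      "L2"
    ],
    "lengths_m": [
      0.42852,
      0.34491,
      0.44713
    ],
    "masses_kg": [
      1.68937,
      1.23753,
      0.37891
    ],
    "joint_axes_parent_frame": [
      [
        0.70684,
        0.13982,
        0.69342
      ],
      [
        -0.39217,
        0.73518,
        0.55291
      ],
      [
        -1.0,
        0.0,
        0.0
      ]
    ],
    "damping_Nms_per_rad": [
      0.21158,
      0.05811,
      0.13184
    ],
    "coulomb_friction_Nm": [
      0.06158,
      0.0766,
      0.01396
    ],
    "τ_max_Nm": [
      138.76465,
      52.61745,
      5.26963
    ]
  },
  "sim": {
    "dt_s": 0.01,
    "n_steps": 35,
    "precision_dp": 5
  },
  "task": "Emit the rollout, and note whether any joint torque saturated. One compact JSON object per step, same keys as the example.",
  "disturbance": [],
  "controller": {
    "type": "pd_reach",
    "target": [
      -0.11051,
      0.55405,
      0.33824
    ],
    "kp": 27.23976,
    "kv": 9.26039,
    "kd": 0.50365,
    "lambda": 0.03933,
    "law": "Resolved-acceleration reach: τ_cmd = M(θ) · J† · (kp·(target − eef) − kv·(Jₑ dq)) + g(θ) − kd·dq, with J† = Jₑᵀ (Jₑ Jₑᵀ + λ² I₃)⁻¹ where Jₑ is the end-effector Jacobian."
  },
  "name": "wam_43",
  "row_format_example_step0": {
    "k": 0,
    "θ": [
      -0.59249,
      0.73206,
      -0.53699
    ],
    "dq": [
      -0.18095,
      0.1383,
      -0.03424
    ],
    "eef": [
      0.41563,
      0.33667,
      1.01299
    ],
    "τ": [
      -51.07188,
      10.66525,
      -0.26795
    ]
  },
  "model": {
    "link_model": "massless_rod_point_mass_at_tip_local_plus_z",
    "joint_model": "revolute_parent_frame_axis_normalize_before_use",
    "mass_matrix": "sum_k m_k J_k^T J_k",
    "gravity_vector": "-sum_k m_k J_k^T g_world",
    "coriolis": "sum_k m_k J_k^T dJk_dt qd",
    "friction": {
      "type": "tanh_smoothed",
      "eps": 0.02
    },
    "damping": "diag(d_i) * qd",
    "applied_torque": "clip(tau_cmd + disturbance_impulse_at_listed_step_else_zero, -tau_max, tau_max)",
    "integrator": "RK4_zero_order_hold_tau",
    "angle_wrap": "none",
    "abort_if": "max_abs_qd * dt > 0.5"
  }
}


{"k":1,"\u03b8":[-0.60282,0.73239,-0.54481],"dq":[-1.88286,-0.07051,-1.52148],"eef":[0.41592,0.33776,1.01142],"\u03c4":[-44.54453,9.36866,0.36176]}
{"k":2,"\u03b8":[-0.62906,0.73083,-0.56594],"dq":[-3.36107,-0.24145,-2.69957],"eef":[0.41496,0.33976,1.00846],"\u03c4":[-36.51704,7.68083,0.71356]}
{"k":3,"\u03b8":[-0.66879,0.72774,-0.59738],"dq":[-4.58192,-0.37604,-3.58487],"eef":[0.41271,0.34311,1.00411],"\u03c4":[-27.73658,5.8364,0.84512]}
{"k":4,"\u03b8":[-0.71939,0.72347,-0.63634],"dq":[-5.53413,-0.48008,-4.20446],"eef":[0.4091,0.34816,0.99837],"\u03c4":[-19.02256,4.06635,0.8147]}
{"k":5,"\u03b8":[-0.77822,0.71827,-0.68035],"dq":[-6.23045,-0.56433,-4.59734],"eef":[0.40414,0.3551,0.99124],"\u03c4":[-10.99356,2.54354,0.67888]}
{"k":6,"\u03b8":[-0.84287,0.71227,-0.72739],"dq":[-6.69968,-0.63932,-4.80942],"eef":[0.39791,0.364,0.98276],"\u03c4":[-3.97051,1.35368,0.48761]}
{"k":7,"\u03b8":[-0.91126,0.70554,-0.77586],"dq":[-6.97711,-0.71245,-4.88576],"eef":[0.39059,0.37482,0.97296],"\u03c4":[1.96333,0.5096,0.27991]}
{"k":8,"\u03b8":[-0.98163,0.69807,-0.8246],"dq":[-7.09776,-0.78736,-4.86486],"eef":[0.38241,0.38744,0.96188],"\u03c4":[6.861,-0.02018,0.08224]}
{"k":9,"\u03b8":[-1.05258,0.68983,-0.8728],"dq":[-7.09302,-0.86474,-4.77661],"eef":[0.37363,0.40163,0.94957],"\u03c4":[10.83376,-0.28713,-0.09036]}
{"k":10,"\u03b8":[-1.123,0.68082,-0.91989],"dq":[-6.98981,-0.94337,-4.64268],"eef":[0.36451,0.41715,0.93608],"\u03c4":[14.00708,-0.34738,-0.23175]}
{"k":11,"\u03b8":[-1.19199,0.67101,-0.96549],"dq":[-6.81068,-1.02112,-4.47819],"eef":[0.3553,0.4337,0.92147],"\u03c4":[16.5004,-0.25368,-0.34181]}
{"k":12,"\u03b8":[-1.25891,0.66045,-1.00934],"dq":[-6.57446,-1.0956,-4.29361],"eef":[0.34619,0.45097,0.90582],"\u03c4":[18.42,-0.05177,-0.42393]}
{"k":13,"\u03b8":[-1.32326,0.64916,-1.05129],"dq":[-6.29678,-1.16455,-4.09636],"eef":[0.33737,0.46865,0.88926],"\u03c4":[19.85783,0.22055,-0.48304]}
{"k":14,"\u03b8":[-1.38469,0.63722,-1.09122],"dq":[-5.99057,-1.22606,-3.89199],"eef":[0.32897,0.48646,0.87191],"\u03c4":[20.89271,0.53327,-0.5243]}
{"k":15,"\u03b8":[-1.44297,0.6247,-1.12911],"dq":[-5.66649,-1.27865,-3.68496],"eef":[0.32108,0.50412,0.85391],"\u03c4":[21.59207,0.86336,-0.55229]}
{"k":16,"\u03b8":[-1.49796,0.61171,-1.16492],"dq":[-5.33318,-1.32132,-3.47898],"eef":[0.31377,0.5214,0.83544],"\u03c4":[22.01367,1.19376,-0.57069]}
{"k":17,"\u03b8":[-1.54961,0.59834,-1.1987],"dq":[-4.99757,-1.35354,-3.27724],"eef":[0.30705,0.53811,0.81665],"\u03c4":[22.20706,1.51234,-0.58217]}
{"k":18,"\u03b8":[-1.59791,0.5847,-1.2305],"dq":[-4.66507,-1.37518,-3.08243],"eef":[0.30092,0.55408,0.79773],"\u03c4":[22.21474,1.811,-0.58851]}
{"k":19,"\u03b8":[-1.64293,0.57089,-1.26039],"dq":[-4.33986,-1.38651,-2.89674],"eef":[0.29533,0.56918,0.77882],"\u03c4":[22.07314,2.08476,-0.59075]}
{"k":20,"\u03b8":[-1.68475,0.55702,-1.28848],"dq":[-4.025,-1.38813,-2.72185],"eef":[0.29025,0.58335,0.76008],"\u03c4":[21.81339,2.33105,-0.58944]}
{"k":21,"\u03b8":[-1.72348,0.54317,-1.31488],"dq":[-3.72268,-1.38087,-2.55893],"eef":[0.28561,0.59651,0.74164],"\u03c4":[21.46197,2.5491,-0.58482]}
{"k":22,"\u03b8":[-1.75926,0.52944,-1.33971],"dq":[-3.43435,-1.36575,-2.40862],"eef":[0.28134,0.60865,0.72361],"\u03c4":[21.04129,2.73942,-0.57695]}
{"k":23,"\u03b8":[-1.79223,0.51589,-1.36311],"dq":[-3.16086,-1.3439,-2.27115],"eef":[0.27738,0.61976,0.70608],"\u03c4":[20.5702,2.90341,-0.56587]}
{"k":24,"\u03b8":[-1.82254,0.50259,-1.38519],"dq":[-2.90261,-1.31649,-2.14633],"eef":[0.27366,0.62985,0.68914],"\u03c4":[20.06442,3.04302,-0.55163]}
{"k":25,"\u03b8":[-1.85035,0.48958,-1.40609],"dq":[-2.65964,-1.28468,-2.03369],"eef":[0.27011,0.63897,0.67284],"\u03c4":[19.53696,3.16049,-0.53437]}
{"k":26,"\u03b8":[-1.8758,0.47691,-1.42591],"dq":[-2.43171,-1.24959,-1.9325],"eef":[0.26669,0.64715,0.65722],"\u03c4":[18.99847,3.25825,-0.5143]}
{"k":27,"\u03b8":[-1.89905,0.4646,-1.44478],"dq":[-2.21841,-1.21226,-1.84188],"eef":[0.26333,0.65444,0.6423],"\u03c4":[18.45758,3.33867,-0.49171]}
{"k":28,"\u03b8":[-1.92023,0.45267,-1.46279],"dq":[-2.01917,-1.17363,-1.76086],"eef":[0.25999,0.66088,0.6281],"\u03c4":[17.9212,3.40407,-0.46695]}
{"k":29,"\u03b8":[-1.93949,0.44113,-1.48003],"dq":[-1.83334,-1.1345,-1.68841],"eef":[0.25664,0.66655,0.61462],"\u03c4":[17.39476,3.45662,-0.44039]}
{"k":30,"\u03b8":[-1.95696,0.42998,-1.49659],"dq":[-1.66021,-1.09559,-1.62353],"eef":[0.25325,0.67148,0.60185],"\u03c4":[16.88244,3.49828,-0.41246]}
{"k":31,"\u03b8":[-1.97275,0.41921,-1.51253],"dq":[-1.49908,-1.05748,-1.56523],"eef":[0.2498,0.67575,0.58979],"\u03c4":[16.38739,3.53083,-0.38355]}
{"k":32,"\u03b8":[-1.98699,0.40882,-1.52791],"dq":[-1.3492,-1.02063,-1.5126],"eef":[0.24626,0.6794,0.57841],"\u03c4":[15.9119,3.55585,-0.35406]}
{"k":33,"\u03b8":[-1.99978,0.39879,-1.54279],"dq":[-1.20987,-0.98543,-1.4648],"eef":[0.24262,0.68248,0.56769],"\u03c4":[15.45756,3.57472,-0.32434]}
{"k":34,"\u03b8":[-2.01123,0.38911,-1.55722],"dq":[-1.0804,-0.95215,-1.42106],"eef":[0.23889,0.68504,0.5576],"\u03c4":[15.02535,3.58862,-0.29473]}
{"k":35,"\u03b8":[-2.02143,0.37974,-1.57123],"dq":[-0.96012,-0.92099,-1.38072],"eef":[0.23504,0.68713,0.54812]}
{"summary": "any joint saturated: no"}


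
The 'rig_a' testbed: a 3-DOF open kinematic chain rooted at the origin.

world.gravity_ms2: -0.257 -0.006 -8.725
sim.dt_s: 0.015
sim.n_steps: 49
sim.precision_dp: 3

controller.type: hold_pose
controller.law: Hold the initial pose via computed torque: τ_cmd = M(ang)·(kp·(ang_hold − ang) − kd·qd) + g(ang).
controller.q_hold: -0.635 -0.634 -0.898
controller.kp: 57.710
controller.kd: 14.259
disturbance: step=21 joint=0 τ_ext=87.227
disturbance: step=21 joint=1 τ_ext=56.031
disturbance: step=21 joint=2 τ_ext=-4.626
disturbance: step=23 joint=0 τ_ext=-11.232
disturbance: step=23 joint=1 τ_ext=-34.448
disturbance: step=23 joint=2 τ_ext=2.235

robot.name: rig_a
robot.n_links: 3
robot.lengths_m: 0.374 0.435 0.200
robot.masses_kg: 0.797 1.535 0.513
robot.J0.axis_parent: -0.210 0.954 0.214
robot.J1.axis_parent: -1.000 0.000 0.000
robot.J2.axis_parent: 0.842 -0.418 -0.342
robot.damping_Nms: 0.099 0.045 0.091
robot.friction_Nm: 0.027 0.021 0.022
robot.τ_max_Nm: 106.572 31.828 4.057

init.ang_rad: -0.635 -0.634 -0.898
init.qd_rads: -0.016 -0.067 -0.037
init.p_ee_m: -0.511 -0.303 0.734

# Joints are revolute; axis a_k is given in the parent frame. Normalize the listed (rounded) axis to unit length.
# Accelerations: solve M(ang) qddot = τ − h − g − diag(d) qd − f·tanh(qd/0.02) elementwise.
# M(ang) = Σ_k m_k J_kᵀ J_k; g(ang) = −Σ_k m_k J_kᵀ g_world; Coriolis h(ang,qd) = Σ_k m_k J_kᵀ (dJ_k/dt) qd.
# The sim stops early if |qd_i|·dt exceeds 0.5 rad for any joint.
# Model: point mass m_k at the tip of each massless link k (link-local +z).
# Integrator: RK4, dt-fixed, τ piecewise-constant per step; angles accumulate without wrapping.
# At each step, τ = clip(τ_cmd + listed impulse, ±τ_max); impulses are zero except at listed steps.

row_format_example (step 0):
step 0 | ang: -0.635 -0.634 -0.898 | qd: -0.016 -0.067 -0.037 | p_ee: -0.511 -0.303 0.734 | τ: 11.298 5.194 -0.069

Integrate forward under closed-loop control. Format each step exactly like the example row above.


step 1 | ang: -0.635 -0.635 -0.898 | qd: -0.012 -0.050 -0.007 | p_ee: -0.511 -0.303 0.733 | τ: 11.221 5.120 -0.067
step 2 | ang: -0.635 -0.636 -0.898 | qd: -0.009 -0.037 0.000 | p_ee: -0.511 -0.304 0.733 | τ: 11.155 5.056 -0.062
step 3 | ang: -0.636 -0.636 -0.898 | qd: -0.007 -0.027 0.002 | p_ee: -0.511 -0.304 0.733 | τ: 11.099 5.002 -0.057
step 4 | ang: -0.636 -0.636 -0.898 | qd: -0.005 -0.019 0.002 | p_ee: -0.511 -0.304 0.733 | τ: 11.052 4.955 -0.052
step 5 | ang: -0.636 -0.637 -0.898 | qd: -0.003 -0.013 0.001 | p_ee: -0.511 -0.304 0.733 | τ: 11.012 4.916 -0.048
step 6 | ang: -0.636 -0.637 -0.898 | qd: -0.002 -0.007 0.001 | p_ee: -0.511 -0.304 0.733 | τ: 10.978 4.883 -0.044
step 7 | ang: -0.636 -0.637 -0.898 | qd: -0.001 -0.003 0.001 | p_ee: -0.511 -0.304 0.733 | τ: 10.949 4.856 -0.042
step 8 | ang: -0.636 -0.637 -0.898 | qd: -0.000 -0.000 0.000 | p_ee: -0.511 -0.304 0.733 | τ: 10.925 4.834 -0.039
step 9 | ang: -0.636 -0.637 -0.898 | qd: 0.000 0.002 0.000 | p_ee: -0.511 -0.304 0.733 | τ: 10.905 4.816 -0.037
step 10 | ang: -0.636 -0.637 -0.898 | qd: 0.001 0.004 -0.000 | p_ee: -0.511 -0.304 0.733 | τ: 10.888 4.800 -0.036
step 11 | ang: -0.636 -0.637 -0.898 | qd: 0.001 0.005 -0.000 | p_ee: -0.511 -0.304 0.733 | τ: 10.874 4.788 -0.034
step 12 | ang: -0.636 -0.637 -0.898 | qd: 0.002 0.006 -0.000 | p_ee: -0.511 -0.304 0.733 | τ: 10.863 4.778 -0.033
step 13 | ang: -0.636 -0.637 -0.898 | qd: 0.002 0.007 -0.000 | p_ee: -0.511 -0.304 0.733 | τ: 10.853 4.770 -0.032
step 14 | ang: -0.636 -0.636 -0.898 | qd: 0.002 0.007 -0.000 | p_ee: -0.511 -0.304 0.733 | τ: 10.845 4.763 -0.032
step 15 | ang: -0.636 -0.636 -0.898 | qd: 0.002 0.008 -0.000 | p_ee: -0.511 -0.304 0.733 | τ: 10.839 4.757 -0.031
step 16 | ang: -0.636 -0.636 -0.898 | qd: 0.002 0.008 -0.000 | p_ee: -0.511 -0.304 0.733 | τ: 10.834 4.753 -0.030
step 17 | ang: -0.636 -0.636 -0.898 | qd: 0.002 0.008 -0.000 | p_ee: -0.511 -0.304 0.733 | τ: 10.829 4.749 -0.030
step 18 | ang: -0.635 -0.636 -0.898 | qd: 0.002 0.008 -0.000 | p_ee: -0.511 -0.304 0.733 | τ: 10.826 4.746 -0.030
step 19 | ang: -0.635 -0.636 -0.898 | qd: 0.002 0.007 -0.000 | p_ee: -0.511 -0.304 0.733 | τ: 10.823 4.744 -0.029
step 20 | ang: -0.635 -0.636 -0.898 | qd: 0.002 0.007 -0.000 | p_ee: -0.511 -0.304 0.733 | τ: 10.821 4.742 -0.029
step 21 | ang: -0.635 -0.636 -0.898 | qd: 0.002 0.007 -0.000 | p_ee: -0.511 -0.304 0.733 | τ: 98.047 31.828 -4.057
step 22 | ang: -0.629 -0.632 -0.906 | qd: 0.830 0.496 -0.987 | p_ee: -0.506 -0.300 0.738 | τ: -8.476 -1.261 0.850
step 23 | ang: -0.618 -0.625 -0.918 | qd: 0.646 0.409 -0.617 | p_ee: -0.497 -0.294 0.745 | τ: -16.744 -31.828 2.929
step 24 | ang: -0.610 -0.628 -0.933 | qd: 0.487 -0.782 -1.336 | p_ee: -0.490 -0.292 0.749 | τ: -0.476 7.391 0.068
step 25 | ang: -0.603 -0.638 -0.949 | qd: 0.363 -0.603 -0.862 | p_ee: -0.484 -0.294 0.750 | τ: 1.336 7.023 0.031
step 26 | ang: -0.599 -0.646 -0.959 | qd: 0.258 -0.459 -0.525 | p_ee: -0.479 -0.296 0.750 | τ: 2.894 6.705 0.008
step 27 | ang: -0.595 -0.652 -0.965 | qd: 0.172 -0.342 -0.286 | p_ee: -0.476 -0.298 0.750 | τ: 4.231 6.428 -0.006
step 28 | ang: -0.593 -0.657 -0.968 | qd: 0.101 -0.247 -0.117 | p_ee: -0.474 -0.300 0.750 | τ: 5.375 6.188 -0.014
step 29 | ang: -0.592 -0.660 -0.969 | qd: 0.043 -0.171 -0.002 | p_ee: -0.473 -0.301 0.750 | τ: 6.350 5.979 -0.017
step 30 | ang: -0.592 -0.662 -0.969 | qd: -0.004 -0.113 0.045 | p_ee: -0.472 -0.302 0.749 | τ: 7.179 5.796 -0.011
step 31 | ang: -0.592 -0.663 -0.968 | qd: -0.040 -0.066 0.071 | p_ee: -0.472 -0.303 0.749 | τ: 7.874 5.638 -0.004
step 32 | ang: -0.593 -0.664 -0.967 | qd: -0.068 -0.029 0.088 | p_ee: -0.473 -0.304 0.748 | τ: 8.460 5.499 0.002
step 33 | ang: -0.594 -0.664 -0.965 | qd: -0.090 0.000 0.098 | p_ee: -0.474 -0.304 0.747 | τ: 8.954 5.381 0.008
step 34 | ang: -0.596 -0.664 -0.964 | qd: -0.106 0.023 0.101 | p_ee: -0.475 -0.304 0.747 | τ: 9.369 5.284 0.013
step 35 | ang: -0.597 -0.664 -0.962 | qd: -0.117 0.040 0.102 | p_ee: -0.477 -0.304 0.746 | τ: 9.716 5.201 0.017
step 36 | ang: -0.599 -0.663 -0.961 | qd: -0.124 0.053 0.101 | p_ee: -0.478 -0.304 0.745 | τ: 10.005 5.130 0.021
step 37 | ang: -0.601 -0.662 -0.959 | qd: -0.128 0.062 0.099 | p_ee: -0.480 -0.304 0.744 | τ: 10.244 5.069 0.023
step 38 | ang: -0.603 -0.661 -0.958 | qd: -0.130 0.069 0.097 | p_ee: -0.481 -0.304 0.744 | τ: 10.440 5.016 0.026
step 39 | ang: -0.605 -0.660 -0.956 | qd: -0.129 0.074 0.094 | p_ee: -0.483 -0.304 0.743 | τ: 10.600 4.971 0.028
step 40 | ang: -0.607 -0.659 -0.955 | qd: -0.127 0.076 0.090 | p_ee: -0.485 -0.304 0.742 | τ: 10.729 4.932 0.029
step 41 | ang: -0.609 -0.658 -0.954 | qd: -0.124 0.077 0.087 | p_ee: -0.486 -0.304 0.742 | τ: 10.832 4.899 0.030
step 42 | ang: -0.611 -0.656 -0.952 | qd: -0.120 0.077 0.083 | p_ee: -0.488 -0.303 0.741 | τ: 10.913 4.871 0.031
step 43 | ang: -0.612 -0.655 -0.951 | qd: -0.115 0.076 0.079 | p_ee: -0.489 -0.303 0.740 | τ: 10.976 4.847 0.032
step 44 | ang: -0.614 -0.654 -0.950 | qd: -0.110 0.074 0.076 | p_ee: -0.491 -0.303 0.740 | τ: 11.023 4.827 0.032
step 45 | ang: -0.616 -0.653 -0.949 | qd: -0.104 0.072 0.072 | p_ee: -0.492 -0.303 0.739 | τ: 11.057 4.810 0.032
step 46 | ang: -0.617 -0.652 -0.948 | qd: -0.098 0.069 0.068 | p_ee: -0.493 -0.302 0.739 | τ: 11.081 4.796 0.032
step 47 | ang: -0.619 -0.651 -0.947 | qd: -0.092 0.066 0.065 | p_ee: -0.495 -0.302 0.738 | τ: 11.095 4.785 0.032
step 48 | ang: -0.620 -0.650 -0.946 | qd: -0.086 0.063 0.061 | p_ee: -0.496 -0.302 0.738 | τ: 11.103 4.775 0.032
step 49 | ang: -0.621 -0.649 -0.945 | qd: -0.081 0.059 0.058 | p_ee: -0.497 -0.301 0.737


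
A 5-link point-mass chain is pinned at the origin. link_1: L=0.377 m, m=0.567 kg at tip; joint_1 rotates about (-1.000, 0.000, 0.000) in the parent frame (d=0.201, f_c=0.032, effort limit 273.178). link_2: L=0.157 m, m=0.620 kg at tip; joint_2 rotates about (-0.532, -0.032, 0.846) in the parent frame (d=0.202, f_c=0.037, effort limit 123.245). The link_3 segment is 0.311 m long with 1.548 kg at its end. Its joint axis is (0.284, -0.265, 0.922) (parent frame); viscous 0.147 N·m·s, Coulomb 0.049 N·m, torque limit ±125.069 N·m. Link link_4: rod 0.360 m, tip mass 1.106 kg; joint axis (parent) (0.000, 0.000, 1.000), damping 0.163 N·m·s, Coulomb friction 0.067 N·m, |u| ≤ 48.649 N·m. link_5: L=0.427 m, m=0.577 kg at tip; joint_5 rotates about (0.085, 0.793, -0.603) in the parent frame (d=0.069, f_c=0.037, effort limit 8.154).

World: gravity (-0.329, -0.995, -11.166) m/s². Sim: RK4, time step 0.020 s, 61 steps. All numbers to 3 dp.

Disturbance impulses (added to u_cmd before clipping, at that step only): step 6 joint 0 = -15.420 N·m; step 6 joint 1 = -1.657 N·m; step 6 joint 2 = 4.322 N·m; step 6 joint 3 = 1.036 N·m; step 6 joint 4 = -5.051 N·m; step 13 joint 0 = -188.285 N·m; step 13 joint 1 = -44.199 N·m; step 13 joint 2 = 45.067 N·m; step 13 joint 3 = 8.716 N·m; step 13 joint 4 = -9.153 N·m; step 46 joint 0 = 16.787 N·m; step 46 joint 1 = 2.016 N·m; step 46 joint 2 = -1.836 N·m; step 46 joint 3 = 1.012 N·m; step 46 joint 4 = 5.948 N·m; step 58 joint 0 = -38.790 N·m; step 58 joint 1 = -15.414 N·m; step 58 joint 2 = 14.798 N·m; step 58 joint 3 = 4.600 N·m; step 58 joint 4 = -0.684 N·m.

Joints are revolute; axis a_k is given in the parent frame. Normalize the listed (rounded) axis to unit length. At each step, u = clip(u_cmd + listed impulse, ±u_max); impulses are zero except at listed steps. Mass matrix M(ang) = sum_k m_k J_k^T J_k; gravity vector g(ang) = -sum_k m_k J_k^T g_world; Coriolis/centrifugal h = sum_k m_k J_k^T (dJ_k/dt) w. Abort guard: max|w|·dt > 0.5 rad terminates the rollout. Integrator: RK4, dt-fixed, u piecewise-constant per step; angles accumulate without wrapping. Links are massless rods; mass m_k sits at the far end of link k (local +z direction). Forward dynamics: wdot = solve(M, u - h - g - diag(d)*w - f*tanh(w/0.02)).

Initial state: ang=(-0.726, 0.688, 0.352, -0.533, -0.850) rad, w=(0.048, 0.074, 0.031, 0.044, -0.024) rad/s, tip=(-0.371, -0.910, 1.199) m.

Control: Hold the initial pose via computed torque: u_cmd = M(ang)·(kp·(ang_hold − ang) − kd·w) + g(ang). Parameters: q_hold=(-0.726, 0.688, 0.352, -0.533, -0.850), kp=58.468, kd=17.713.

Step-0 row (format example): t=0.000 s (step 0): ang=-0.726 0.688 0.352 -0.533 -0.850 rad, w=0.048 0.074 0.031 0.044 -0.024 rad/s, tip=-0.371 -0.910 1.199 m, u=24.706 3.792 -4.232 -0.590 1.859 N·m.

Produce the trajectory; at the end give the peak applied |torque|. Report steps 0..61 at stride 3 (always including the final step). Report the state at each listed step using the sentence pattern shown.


t=0.060 s (step 3): ang=-0.724 0.692 0.357 -0.538 -0.850 rad, w=-0.012 -0.013 -0.168 0.245 -0.051 rad/s, tip=-0.371 -0.908 1.200 m, u=27.411 4.437 -4.787 -0.673 1.976 N·m.
t=0.120 s (step 6): ang=-0.724 0.695 0.361 -0.545 -0.850 rad, w=-0.028 -0.023 -0.188 0.251 -0.054 rad/s, tip=-0.372 -0.908 1.200 m, u=12.977 2.987 -0.662 0.333 -3.022 N·m.
t=0.180 s (step 9): ang=-0.725 0.700 0.367 -0.556 -0.903 rad, w=-0.036 -0.001 -0.165 0.215 -0.548 rad/s, tip=-0.380 -0.912 1.183 m, u=31.496 4.991 -5.824 -0.934 2.912 N·m.
t=0.240 s (step 12): ang=-0.725 0.704 0.371 -0.564 -0.914 rad, w=-0.033 -0.031 -0.200 0.268 -0.021 rad/s, tip=-0.382 -0.913 1.179 m, u=29.723 4.792 -5.308 -0.807 2.333 N·m.
t=0.300 s (step 15): ang=-0.748 0.703 0.379 -0.580 -0.908 rad, w=-0.542 0.000 0.253 -0.482 0.177 rad/s, tip=-0.382 -0.940 1.159 m, u=78.106 16.284 -16.844 -3.055 4.464 N·m.
t=0.360 s (step 18): ang=-0.765 0.699 0.375 -0.578 -0.900 rad, w=-0.059 0.103 0.273 -0.461 0.171 rad/s, tip=-0.381 -0.958 1.146 m, u=45.716 8.708 -9.095 -1.505 2.851 N·m.
t=0.420 s (step 21): ang=-0.765 0.699 0.370 -0.574 -0.894 rad, w=0.086 0.133 0.256 -0.426 0.144 rad/s, tip=-0.380 -0.957 1.149 m, u=34.092 5.941 -6.295 -0.942 2.299 N·m.
t=0.480 s (step 24): ang=-0.760 0.700 0.366 -0.569 -0.889 rad, w=0.117 0.130 0.243 -0.397 0.126 rad/s, tip=-0.380 -0.949 1.156 m, u=30.039 4.965 -5.323 -0.747 2.109 N·m.
t=0.540 s (step 27): ang=-0.755 0.700 0.362 -0.564 -0.885 rad, w=0.113 0.117 0.236 -0.376 0.112 rad/s, tip=-0.380 -0.941 1.164 m, u=28.717 4.643 -5.014 -0.686 2.050 N·m.
t=0.600 s (step 30): ang=-0.750 0.701 0.359 -0.560 -0.881 rad, w=0.099 0.105 0.231 -0.360 0.100 rad/s, tip=-0.379 -0.934 1.170 m, u=28.361 4.554 -4.939 -0.671 2.035 N·m.
t=0.660 s (step 33): ang=-0.745 0.701 0.356 -0.556 -0.878 rad, w=0.083 0.094 0.227 -0.347 0.091 rad/s, tip=-0.379 -0.929 1.175 m, u=28.333 4.546 -4.943 -0.672 2.034 N·m.
t=0.720 s (step 36): ang=-0.742 0.700 0.353 -0.551 -0.876 rad, w=0.070 0.087 0.223 -0.337 0.085 rad/s, tip=-0.378 -0.924 1.180 m, u=28.401 4.563 -4.968 -0.677 2.036 N·m.
t=0.780 s (step 39): ang=-0.739 0.700 0.351 -0.547 -0.873 rad, w=0.059 0.081 0.220 -0.329 0.080 rad/s, tip=-0.378 -0.921 1.183 m, u=28.487 4.585 -4.997 -0.682 2.038 N·m.
t=0.840 s (step 42): ang=-0.737 0.700 0.348 -0.544 -0.872 rad, w=0.050 0.076 0.218 -0.322 0.075 rad/s, tip=-0.378 -0.918 1.186 m, u=28.565 4.607 -5.023 -0.687 2.040 N·m.
t=0.900 s (step 45): ang=-0.736 0.699 0.346 -0.540 -0.870 rad, w=0.043 0.073 0.215 -0.317 0.071 rad/s, tip=-0.377 -0.916 1.188 m, u=28.629 4.625 -5.044 -0.690 2.040 N·m.
t=0.960 s (step 48): ang=-0.734 0.707 0.356 -0.519 -0.815 rad, w=0.065 0.199 0.396 0.216 1.272 rad/s, tip=-0.365 -0.916 1.202 m, u=24.351 4.228 -4.499 -0.841 0.546 N·m.
t=1.020 s (step 51): ang=-0.730 0.710 0.369 -0.518 -0.779 rad, w=0.014 -0.100 -0.178 0.325 0.090 rad/s, tip=-0.357 -0.916 1.212 m, u=27.278 4.636 -4.761 -0.673 1.542 N·m.
t=1.080 s (step 54): ang=-0.729 0.711 0.374 -0.528 -0.781 rad, w=-0.019 -0.072 -0.267 0.299 -0.192 rad/s, tip=-0.358 -0.914 1.213 m, u=28.440 4.680 -4.889 -0.654 1.893 N·m.
t=1.140 s (step 57): ang=-0.729 0.713 0.377 -0.540 -0.790 rad, w=-0.031 -0.058 -0.288 0.307 -0.239 rad/s, tip=-0.361 -0.913 1.210 m, u=28.855 4.673 -4.934 -0.660 2.008 N·m.
t=1.200 s (step 60): ang=-0.724 0.682 0.379 -0.509 -0.801 rad, w=0.120 -0.660 0.226 0.509 -0.152 rad/s, tip=-0.354 -0.924 1.204 m, u=39.137 8.723 -8.839 -1.729 2.247 N·m.
t=1.220 s (step 61): ang=-0.722 0.674 0.387 -0.508 -0.803 rad, w=0.060 -0.402 0.053 0.380 -0.147 rad/s, tip=-0.352 -0.928 1.201 m.
max |u| (N·m): 158.841
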